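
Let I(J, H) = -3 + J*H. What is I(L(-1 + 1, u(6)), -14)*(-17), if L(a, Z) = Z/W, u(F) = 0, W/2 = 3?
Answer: 51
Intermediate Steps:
W = 6 (W = 2*3 = 6)
L(a, Z) = Z/6
I(J, H) = -3 + H*J
I(L(-1 + 1, u(6)), -14)*(-17) = (-3 - 7*0/3)*(-17) = (-3 - 14*0)*(-17) = (-3 + 0)*(-17) = -3*(-17) = 51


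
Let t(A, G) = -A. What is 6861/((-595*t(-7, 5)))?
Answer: -6861/4165 ≈ -1.6473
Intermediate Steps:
6861/((-595*t(-7, 5))) = 6861/((-(-595)*(-7))) = 6861/((-595*7)) = 6861/(-4165) = 6861*(-1/4165) = -6861/4165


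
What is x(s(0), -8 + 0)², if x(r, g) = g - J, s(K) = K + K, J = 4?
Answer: 144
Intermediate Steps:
s(K) = 2*K
x(r, g) = -4 + g (x(r, g) = g - 1*4 = g - 4 = -4 + g)
x(s(0), -8 + 0)² = (-4 + (-8 + 0))² = (-4 - 8)² = (-12)² = 144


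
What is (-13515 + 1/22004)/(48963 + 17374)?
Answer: -297384059/1459679348 ≈ -0.20373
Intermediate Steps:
(-13515 + 1/22004)/(48963 + 17374) = (-13515 + 1/22004)/66337 = -297384059/22004*1/66337 = -297384059/1459679348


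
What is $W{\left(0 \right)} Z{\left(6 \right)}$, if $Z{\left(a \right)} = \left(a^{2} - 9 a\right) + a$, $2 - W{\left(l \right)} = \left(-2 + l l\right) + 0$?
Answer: $-48$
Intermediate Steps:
$W{\left(l \right)} = 4 - l^{2}$ ($W{\left(l \right)} = 2 - \left(\left(-2 + l l\right) + 0\right) = 2 - \left(\left(-2 + l^{2}\right) + 0\right) = 2 - \left(-2 + l^{2}\right) = 4 - l^{2}$)
$Z{\left(a \right)} = a^{2} - 8 a$
$W{\left(0 \right)} Z{\left(6 \right)} = \left(4 - 0^{2}\right) 6 \left(-8 + 6\right) = \left(4 - 0\right) 6 \left(-2\right) = \left(4 + 0\right) \left(-12\right) = 4 \left(-12\right) = -48$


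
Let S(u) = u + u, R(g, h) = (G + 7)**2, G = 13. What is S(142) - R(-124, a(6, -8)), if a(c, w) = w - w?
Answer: -116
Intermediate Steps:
a(c, w) = 0
R(g, h) = 400 (R(g, h) = (13 + 7)**2 = 20**2 = 400)
S(u) = 2*u
S(142) - R(-124, a(6, -8)) = 2*142 - 1*400 = 284 - 400 = -116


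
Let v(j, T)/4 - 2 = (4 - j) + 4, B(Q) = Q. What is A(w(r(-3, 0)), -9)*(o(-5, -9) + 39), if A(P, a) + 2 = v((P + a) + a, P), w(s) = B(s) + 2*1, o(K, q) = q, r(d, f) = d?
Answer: 3420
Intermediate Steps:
v(j, T) = 40 - 4*j (v(j, T) = 8 + 4*((4 - j) + 4) = 8 + 4*(8 - j) = 8 + (32 - 4*j) = 40 - 4*j)
w(s) = 2 + s (w(s) = s + 2*1 = s + 2 = 2 + s)
A(P, a) = 38 - 8*a - 4*P (A(P, a) = -2 + (40 - 4*((P + a) + a)) = -2 + (40 - 4*(P + 2*a)) = -2 + (40 + (-8*a - 4*P)) = -2 + (40 - 8*a - 4*P) = 38 - 8*a - 4*P)
A(w(r(-3, 0)), -9)*(o(-5, -9) + 39) = (38 - 8*(-9) - 4*(2 - 3))*(-9 + 39) = (38 + 72 - 4*(-1))*30 = (38 + 72 + 4)*30 = 114*30 = 3420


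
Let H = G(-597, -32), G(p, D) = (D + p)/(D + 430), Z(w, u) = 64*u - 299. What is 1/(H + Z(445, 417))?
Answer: 398/10502193 ≈ 3.7897e-5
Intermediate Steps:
Z(w, u) = -299 + 64*u
G(p, D) = (D + p)/(430 + D)
H = -629/398 (H = (-32 - 597)/(430 - 32) = -629/398 ≈ -1.5804)
1/(H + Z(445, 417)) = 1/(-629/398 + (-299 + 64*417)) = 1/(-629/398 + (-299 + 26688)) = 1/(-629/398 + 26389) = 1/(10502193/398) = 398/10502193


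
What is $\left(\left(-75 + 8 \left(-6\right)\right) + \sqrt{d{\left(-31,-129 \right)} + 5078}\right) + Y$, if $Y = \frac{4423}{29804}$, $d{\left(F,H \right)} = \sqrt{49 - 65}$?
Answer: $- \frac{3661469}{29804} + \sqrt{5078 + 4 i} \approx -51.591 + 0.028066 i$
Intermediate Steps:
$d{\left(F,H \right)} = 4 i$ ($d{\left(F,H \right)} = \sqrt{-16} = 4 i$)
$Y = \frac{4423}{29804}$ ($Y = 4423 \cdot \frac{1}{29804} = \frac{4423}{29804} \approx 0.1484$)
$\left(\left(-75 + 8 \left(-6\right)\right) + \sqrt{d{\left(-31,-129 \right)} + 5078}\right) + Y = \left(\left(-75 + 8 \left(-6\right)\right) + \sqrt{4 i + 5078}\right) + \frac{4423}{29804} = \left(\left(-75 - 48\right) + \sqrt{5078 + 4 i}\right) + \frac{4423}{29804} = \left(-123 + \sqrt{5078 + 4 i}\right) + \frac{4423}{29804} = - \frac{3661469}{29804} + \sqrt{5078 + 4 i}$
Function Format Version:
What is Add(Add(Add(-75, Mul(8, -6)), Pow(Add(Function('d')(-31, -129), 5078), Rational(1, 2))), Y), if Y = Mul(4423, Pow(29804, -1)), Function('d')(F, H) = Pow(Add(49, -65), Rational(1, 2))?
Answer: Add(Rational(-3661469, 29804), Pow(Add(5078, Mul(4, I)), Rational(1, 2))) ≈ Add(-51.591, Mul(0.028066, I))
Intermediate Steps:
Function('d')(F, H) = Mul(4, I) (Function('d')(F, H) = Pow(-16, Rational(1, 2)) = Mul(4, I))
Y = Rational(4423, 29804) (Y = Mul(4423, Rational(1, 29804)) = Rational(4423, 29804) ≈ 0.14840)
Add(Add(Add(-75, Mul(8, -6)), Pow(Add(Function('d')(-31, -129), 5078), Rational(1, 2))), Y) = Add(Add(Add(-75, Mul(8, -6)), Pow(Add(Mul(4, I), 5078), Rational(1, 2))), Rational(4423, 29804)) = Add(Add(Add(-75, -48), Pow(Add(5078, Mul(4, I)), Rational(1, 2))), Rational(4423, 29804)) = Add(Add(-123, Pow(Add(5078, Mul(4, I)), Rational(1, 2))), Rational(4423, 29804)) = Add(Rational(-3661469, 29804), Pow(Add(5078, Mul(4, I)), Rational(1, 2)))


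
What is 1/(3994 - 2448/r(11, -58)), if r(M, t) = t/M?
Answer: 29/129290 ≈ 0.00022430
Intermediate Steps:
1/(3994 - 2448/r(11, -58)) = 1/(3994 - 2448/((-58/11))) = 1/(3994 - 2448/((-58*1/11))) = 1/(3994 - 2448/(-58/11)) = 1/(3994 - 2448*(-11/58)) = 1/(3994 + 13464/29) = 1/(129290/29) = 29/129290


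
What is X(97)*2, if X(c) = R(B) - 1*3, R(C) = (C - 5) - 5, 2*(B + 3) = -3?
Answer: -35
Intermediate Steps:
B = -9/2 (B = -3 + (½)*(-3) = -3 - 3/2 = -9/2 ≈ -4.5000)
R(C) = -10 + C (R(C) = (-5 + C) - 5 = -10 + C)
X(c) = -35/2 (X(c) = (-10 - 9/2) - 1*3 = -29/2 - 3 = -35/2)
X(97)*2 = -35/2*2 = -35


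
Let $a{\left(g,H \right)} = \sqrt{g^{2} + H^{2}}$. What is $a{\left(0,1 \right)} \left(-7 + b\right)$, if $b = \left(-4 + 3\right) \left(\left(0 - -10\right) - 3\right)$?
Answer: $-14$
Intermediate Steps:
$a{\left(g,H \right)} = \sqrt{H^{2} + g^{2}}$
$b = -7$ ($b = - (\left(0 + 10\right) - 3) = - (10 - 3) = \left(-1\right) 7 = -7$)
$a{\left(0,1 \right)} \left(-7 + b\right) = \sqrt{1^{2} + 0^{2}} \left(-7 - 7\right) = \sqrt{1 + 0} \left(-14\right) = \sqrt{1} \left(-14\right) = 1 \left(-14\right) = -14$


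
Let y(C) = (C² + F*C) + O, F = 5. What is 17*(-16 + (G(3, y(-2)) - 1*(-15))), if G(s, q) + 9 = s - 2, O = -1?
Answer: -153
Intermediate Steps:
y(C) = -1 + C² + 5*C (y(C) = (C² + 5*C) - 1 = -1 + C² + 5*C)
G(s, q) = -11 + s (G(s, q) = -9 + (s - 2) = -9 + (-2 + s) = -11 + s)
17*(-16 + (G(3, y(-2)) - 1*(-15))) = 17*(-16 + ((-11 + 3) - 1*(-15))) = 17*(-16 + (-8 + 15)) = 17*(-16 + 7) = 17*(-9) = -153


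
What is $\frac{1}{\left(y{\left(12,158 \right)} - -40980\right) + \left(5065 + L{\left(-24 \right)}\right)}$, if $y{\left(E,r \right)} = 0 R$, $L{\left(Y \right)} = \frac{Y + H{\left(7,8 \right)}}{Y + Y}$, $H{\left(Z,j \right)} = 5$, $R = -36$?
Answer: $\frac{48}{2210179} \approx 2.1718 \cdot 10^{-5}$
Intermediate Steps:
$L{\left(Y \right)} = \frac{5 + Y}{2 Y}$ ($L{\left(Y \right)} = \frac{Y + 5}{Y + Y} = \frac{5 + Y}{2 Y}$)
$y{\left(E,r \right)} = 0$ ($y{\left(E,r \right)} = 0 \left(-36\right) = 0$)
$\frac{1}{\left(y{\left(12,158 \right)} - -40980\right) + \left(5065 + L{\left(-24 \right)}\right)} = \frac{1}{\left(0 - -40980\right) + \left(5065 + \frac{5 - 24}{2 \left(-24\right)}\right)} = \frac{1}{\left(0 + 40980\right) + \left(5065 + \frac{1}{2} \left(- \frac{1}{24}\right) \left(-19\right)\right)} = \frac{1}{40980 + \left(5065 + \frac{19}{48}\right)} = \frac{1}{40980 + \frac{243139}{48}} = \frac{1}{\frac{2210179}{48}} = \frac{48}{2210179}$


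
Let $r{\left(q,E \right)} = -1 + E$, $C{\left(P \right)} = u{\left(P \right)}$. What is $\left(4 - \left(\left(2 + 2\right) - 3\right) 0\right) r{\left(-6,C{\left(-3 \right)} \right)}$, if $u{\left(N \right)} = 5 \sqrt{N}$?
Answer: $-4 + 20 i \sqrt{3} \approx -4.0 + 34.641 i$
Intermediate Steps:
$C{\left(P \right)} = 5 \sqrt{P}$
$\left(4 - \left(\left(2 + 2\right) - 3\right) 0\right) r{\left(-6,C{\left(-3 \right)} \right)} = \left(4 - \left(\left(2 + 2\right) - 3\right) 0\right) \left(-1 + 5 \sqrt{-3}\right) = \left(4 - \left(4 - 3\right) 0\right) \left(-1 + 5 i \sqrt{3}\right) = \left(4 - 1 \cdot 0\right) \left(-1 + 5 i \sqrt{3}\right) = \left(4 - 0\right) \left(-1 + 5 i \sqrt{3}\right) = \left(4 + 0\right) \left(-1 + 5 i \sqrt{3}\right) = 4 \left(-1 + 5 i \sqrt{3}\right) = -4 + 20 i \sqrt{3}$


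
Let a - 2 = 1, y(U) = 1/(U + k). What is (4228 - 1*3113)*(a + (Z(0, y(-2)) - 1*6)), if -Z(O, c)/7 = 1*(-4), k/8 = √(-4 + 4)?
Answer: 27875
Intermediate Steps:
k = 0 (k = 8*√(-4 + 4) = 8*√0 = 8*0 = 0)
y(U) = 1/U (y(U) = 1/(U + 0) = 1/U)
a = 3 (a = 2 + 1 = 3)
Z(O, c) = 28 (Z(O, c) = -7*(-4) = 28)
(4228 - 1*3113)*(a + (Z(0, y(-2)) - 1*6)) = (4228 - 1*3113)*(3 + (28 - 1*6)) = (4228 - 3113)*(3 + (28 - 6)) = 1115*(3 + 22) = 1115*25 = 27875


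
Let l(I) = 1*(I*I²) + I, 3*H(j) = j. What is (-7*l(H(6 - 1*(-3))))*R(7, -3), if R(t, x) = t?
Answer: -1470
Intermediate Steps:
H(j) = j/3
l(I) = I + I³ (l(I) = 1*I³ + I = I³ + I = I + I³)
(-7*l(H(6 - 1*(-3))))*R(7, -3) = -7*((6 - 1*(-3))/3 + ((6 - 1*(-3))/3)³)*7 = -7*((6 + 3)/3 + ((6 + 3)/3)³)*7 = -7*((⅓)*9 + ((⅓)*9)³)*7 = -7*(3 + 3³)*7 = -7*(3 + 27)*7 = -7*30*7 = -210*7 = -1470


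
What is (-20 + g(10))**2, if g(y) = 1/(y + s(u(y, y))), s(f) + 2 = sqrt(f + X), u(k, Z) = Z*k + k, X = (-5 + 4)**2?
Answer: 898815/2209 - 1896*sqrt(111)/2209 ≈ 397.84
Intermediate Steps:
X = 1 (X = (-1)**2 = 1)
u(k, Z) = k + Z*k
s(f) = -2 + sqrt(1 + f) (s(f) = -2 + sqrt(f + 1) = -2 + sqrt(1 + f))
g(y) = 1/(-2 + y + sqrt(1 + y*(1 + y))) (g(y) = 1/(y + (-2 + sqrt(1 + y*(1 + y)))) = 1/(-2 + y + sqrt(1 + y*(1 + y))))
(-20 + g(10))**2 = (-20 + 1/(-2 + 10 + sqrt(1 + 10*(1 + 10))))**2 = (-20 + 1/(-2 + 10 + sqrt(1 + 10*11)))**2 = (-20 + 1/(-2 + 10 + sqrt(1 + 110)))**2 = (-20 + 1/(-2 + 10 + sqrt(111)))**2 = (-20 + 1/(8 + sqrt(111)))**2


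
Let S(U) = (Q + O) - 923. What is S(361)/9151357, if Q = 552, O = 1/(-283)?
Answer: -104994/2589834031 ≈ -4.0541e-5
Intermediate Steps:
O = -1/283 ≈ -0.0035336
S(U) = -104994/283 (S(U) = (552 - 1/283) - 923 = 156215/283 - 923 = -104994/283)
S(361)/9151357 = -104994/283/9151357 = -104994/283*1/9151357 = -104994/2589834031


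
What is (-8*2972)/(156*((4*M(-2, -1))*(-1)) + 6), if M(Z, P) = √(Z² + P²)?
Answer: 11888/162237 + 1236352*√5/162237 ≈ 17.114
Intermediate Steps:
M(Z, P) = √(P² + Z²)
(-8*2972)/(156*((4*M(-2, -1))*(-1)) + 6) = (-8*2972)/(156*((4*√((-1)² + (-2)²))*(-1)) + 6) = -23776/(156*((4*√(1 + 4))*(-1)) + 6) = -23776/(156*((4*√5)*(-1)) + 6) = -23776/(156*(-4*√5) + 6) = -23776/(-624*√5 + 6) = -23776/(6 - 624*√5)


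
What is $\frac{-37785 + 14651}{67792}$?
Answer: $- \frac{11567}{33896} \approx -0.34125$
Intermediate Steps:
$\frac{-37785 + 14651}{67792} = \left(-23134\right) \frac{1}{67792} = - \frac{11567}{33896}$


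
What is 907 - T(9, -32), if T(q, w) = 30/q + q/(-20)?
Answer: 54247/60 ≈ 904.12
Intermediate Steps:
T(q, w) = 30/q - q/20 (T(q, w) = 30/q + q*(-1/20) = 30/q - q/20)
907 - T(9, -32) = 907 - (30/9 - 1/20*9) = 907 - (30*(1/9) - 9/20) = 907 - (10/3 - 9/20) = 907 - 1*173/60 = 907 - 173/60 = 54247/60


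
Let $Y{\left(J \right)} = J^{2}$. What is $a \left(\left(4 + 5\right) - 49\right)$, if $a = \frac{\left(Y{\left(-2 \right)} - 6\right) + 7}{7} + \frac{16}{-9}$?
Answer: $\frac{2680}{63} \approx 42.54$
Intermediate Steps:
$a = - \frac{67}{63}$ ($a = \frac{\left(\left(-2\right)^{2} - 6\right) + 7}{7} + \frac{16}{-9} = \left(\left(4 - 6\right) + 7\right) \frac{1}{7} + 16 \left(- \frac{1}{9}\right) = \left(-2 + 7\right) \frac{1}{7} - \frac{16}{9} = 5 \cdot \frac{1}{7} - \frac{16}{9} = \frac{5}{7} - \frac{16}{9} = - \frac{67}{63} \approx -1.0635$)
$a \left(\left(4 + 5\right) - 49\right) = - \frac{67 \left(\left(4 + 5\right) - 49\right)}{63} = - \frac{67 \left(9 - 49\right)}{63} = \left(- \frac{67}{63}\right) \left(-40\right) = \frac{2680}{63}$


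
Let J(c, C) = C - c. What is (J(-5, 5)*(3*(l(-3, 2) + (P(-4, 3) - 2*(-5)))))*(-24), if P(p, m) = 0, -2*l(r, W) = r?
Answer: -8280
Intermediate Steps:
l(r, W) = -r/2
(J(-5, 5)*(3*(l(-3, 2) + (P(-4, 3) - 2*(-5)))))*(-24) = ((5 - 1*(-5))*(3*(-½*(-3) + (0 - 2*(-5)))))*(-24) = ((5 + 5)*(3*(3/2 + (0 + 10))))*(-24) = (10*(3*(3/2 + 10)))*(-24) = (10*(3*(23/2)))*(-24) = (10*(69/2))*(-24) = 345*(-24) = -8280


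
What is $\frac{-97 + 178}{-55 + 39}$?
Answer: $- \frac{81}{16} \approx -5.0625$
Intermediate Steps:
$\frac{-97 + 178}{-55 + 39} = \frac{81}{-16} = 81 \left(- \frac{1}{16}\right) = - \frac{81}{16}$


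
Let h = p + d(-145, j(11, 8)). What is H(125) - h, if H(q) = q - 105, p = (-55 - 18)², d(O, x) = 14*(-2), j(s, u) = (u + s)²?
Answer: -5281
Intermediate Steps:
j(s, u) = (s + u)²
d(O, x) = -28
p = 5329 (p = (-73)² = 5329)
H(q) = -105 + q
h = 5301 (h = 5329 - 28 = 5301)
H(125) - h = (-105 + 125) - 1*5301 = 20 - 5301 = -5281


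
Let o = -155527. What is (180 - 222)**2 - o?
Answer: 157291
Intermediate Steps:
(180 - 222)**2 - o = (180 - 222)**2 - 1*(-155527) = (-42)**2 + 155527 = 1764 + 155527 = 157291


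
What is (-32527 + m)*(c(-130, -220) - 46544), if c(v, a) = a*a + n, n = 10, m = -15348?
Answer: -89334750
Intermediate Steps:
c(v, a) = 10 + a² (c(v, a) = a*a + 10 = a² + 10 = 10 + a²)
(-32527 + m)*(c(-130, -220) - 46544) = (-32527 - 15348)*((10 + (-220)²) - 46544) = -47875*((10 + 48400) - 46544) = -47875*(48410 - 46544) = -47875*1866 = -89334750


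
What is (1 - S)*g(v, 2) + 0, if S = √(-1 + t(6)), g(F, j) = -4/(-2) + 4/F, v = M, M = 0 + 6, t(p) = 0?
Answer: 8/3 - 8*I/3 ≈ 2.6667 - 2.6667*I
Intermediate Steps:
M = 6
v = 6
g(F, j) = 2 + 4/F (g(F, j) = -4*(-½) + 4/F = 2 + 4/F)
S = I (S = √(-1 + 0) = √(-1) = I ≈ 1.0*I)
(1 - S)*g(v, 2) + 0 = (1 - I)*(2 + 4/6) + 0 = (1 - I)*(2 + 4*(⅙)) + 0 = (1 - I)*(2 + ⅔) + 0 = (1 - I)*(8/3) + 0 = (8/3 - 8*I/3) + 0 = 8/3 - 8*I/3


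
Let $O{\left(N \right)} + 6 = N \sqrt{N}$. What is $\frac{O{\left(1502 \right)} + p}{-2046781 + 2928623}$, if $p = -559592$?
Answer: $- \frac{21523}{33917} + \frac{751 \sqrt{1502}}{440921} \approx -0.56857$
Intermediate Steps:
$O{\left(N \right)} = -6 + N^{\frac{3}{2}}$ ($O{\left(N \right)} = -6 + N \sqrt{N} = -6 + N^{\frac{3}{2}}$)
$\frac{O{\left(1502 \right)} + p}{-2046781 + 2928623} = \frac{\left(-6 + 1502^{\frac{3}{2}}\right) - 559592}{-2046781 + 2928623} = \frac{\left(-6 + 1502 \sqrt{1502}\right) - 559592}{881842} = \left(-559598 + 1502 \sqrt{1502}\right) \frac{1}{881842} = - \frac{21523}{33917} + \frac{751 \sqrt{1502}}{440921}$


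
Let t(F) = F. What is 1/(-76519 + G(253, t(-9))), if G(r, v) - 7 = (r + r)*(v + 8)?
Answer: -1/77018 ≈ -1.2984e-5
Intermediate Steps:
G(r, v) = 7 + 2*r*(8 + v) (G(r, v) = 7 + (r + r)*(v + 8) = 7 + (2*r)*(8 + v) = 7 + 2*r*(8 + v))
1/(-76519 + G(253, t(-9))) = 1/(-76519 + (7 + 16*253 + 2*253*(-9))) = 1/(-76519 + (7 + 4048 - 4554)) = 1/(-76519 - 499) = 1/(-77018) = -1/77018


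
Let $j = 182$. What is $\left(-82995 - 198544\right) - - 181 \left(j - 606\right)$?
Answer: $-358283$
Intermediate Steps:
$\left(-82995 - 198544\right) - - 181 \left(j - 606\right) = \left(-82995 - 198544\right) - - 181 \left(182 - 606\right) = -281539 - - 181 \left(182 - 606\right) = -281539 - \left(-181\right) \left(-424\right) = -281539 - 76744 = -358283$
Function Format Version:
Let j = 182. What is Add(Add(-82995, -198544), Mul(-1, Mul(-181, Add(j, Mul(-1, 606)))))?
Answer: -358283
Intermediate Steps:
Add(Add(-82995, -198544), Mul(-1, Mul(-181, Add(j, Mul(-1, 606))))) = Add(Add(-82995, -198544), Mul(-1, Mul(-181, Add(182, Mul(-1, 606))))) = Add(-281539, Mul(-1, Mul(-181, Add(182, -606)))) = Add(-281539, Mul(-1, Mul(-181, -424))) = Add(-281539, Mul(-1, 76744)) = Add(-281539, -76744) = -358283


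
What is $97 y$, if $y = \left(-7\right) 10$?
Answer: $-6790$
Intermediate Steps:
$y = -70$
$97 y = 97 \left(-70\right) = -6790$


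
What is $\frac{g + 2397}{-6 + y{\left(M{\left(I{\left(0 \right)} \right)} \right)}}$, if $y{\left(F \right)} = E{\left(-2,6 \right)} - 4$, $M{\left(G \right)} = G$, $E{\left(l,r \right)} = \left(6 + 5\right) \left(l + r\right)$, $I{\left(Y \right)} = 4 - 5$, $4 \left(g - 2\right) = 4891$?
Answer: $\frac{14487}{136} \approx 106.52$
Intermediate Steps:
$g = \frac{4899}{4}$ ($g = 2 + \frac{1}{4} \cdot 4891 = 2 + \frac{4891}{4} = \frac{4899}{4} \approx 1224.8$)
$I{\left(Y \right)} = -1$
$E{\left(l,r \right)} = 11 l + 11 r$ ($E{\left(l,r \right)} = 11 \left(l + r\right) = 11 l + 11 r$)
$y{\left(F \right)} = 40$ ($y{\left(F \right)} = \left(11 \left(-2\right) + 11 \cdot 6\right) - 4 = \left(-22 + 66\right) - 4 = 44 - 4 = 40$)
$\frac{g + 2397}{-6 + y{\left(M{\left(I{\left(0 \right)} \right)} \right)}} = \frac{\frac{4899}{4} + 2397}{-6 + 40} = \frac{14487}{4 \cdot 34} = \frac{14487}{4} \cdot \frac{1}{34} = \frac{14487}{136}$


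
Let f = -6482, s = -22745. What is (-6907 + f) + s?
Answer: -36134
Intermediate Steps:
(-6907 + f) + s = (-6907 - 6482) - 22745 = -13389 - 22745 = -36134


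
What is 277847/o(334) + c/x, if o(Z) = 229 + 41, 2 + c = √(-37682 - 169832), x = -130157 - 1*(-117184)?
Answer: 3604509671/3502710 - I*√207514/12973 ≈ 1029.1 - 0.035114*I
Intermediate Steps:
x = -12973 (x = -130157 + 117184 = -12973)
c = -2 + I*√207514 (c = -2 + √(-37682 - 169832) = -2 + √(-207514) = -2 + I*√207514 ≈ -2.0 + 455.54*I)
o(Z) = 270
277847/o(334) + c/x = 277847/270 + (-2 + I*√207514)/(-12973) = 277847*(1/270) + (-2 + I*√207514)*(-1/12973) = 277847/270 + (2/12973 - I*√207514/12973) = 3604509671/3502710 - I*√207514/12973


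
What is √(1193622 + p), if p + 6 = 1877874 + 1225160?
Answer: 5*√171866 ≈ 2072.8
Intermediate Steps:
p = 3103028 (p = -6 + (1877874 + 1225160) = -6 + 3103034 = 3103028)
√(1193622 + p) = √(1193622 + 3103028) = √4296650 = 5*√171866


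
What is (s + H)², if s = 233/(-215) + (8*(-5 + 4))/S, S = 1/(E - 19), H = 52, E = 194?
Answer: 84130742809/46225 ≈ 1.8200e+6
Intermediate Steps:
S = 1/175 (S = 1/(194 - 19) = 1/175 ≈ 0.0057143)
s = -301233/215 (s = 233/(-215) + (8*(-5 + 4))/(1/175) = 233*(-1/215) + (8*(-1))*175 = -233/215 - 8*175 = -233/215 - 1400 = -301233/215 ≈ -1401.1)
(s + H)² = (-301233/215 + 52)² = (-290053/215)² = 84130742809/46225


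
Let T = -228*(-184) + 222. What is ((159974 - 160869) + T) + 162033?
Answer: 203312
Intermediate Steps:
T = 42174 (T = 41952 + 222 = 42174)
((159974 - 160869) + T) + 162033 = ((159974 - 160869) + 42174) + 162033 = (-895 + 42174) + 162033 = 41279 + 162033 = 203312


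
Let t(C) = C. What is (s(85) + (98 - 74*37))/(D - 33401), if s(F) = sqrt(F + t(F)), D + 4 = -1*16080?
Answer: 176/3299 - sqrt(170)/49485 ≈ 0.053086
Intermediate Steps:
D = -16084 (D = -4 - 1*16080 = -4 - 16080 = -16084)
s(F) = sqrt(2)*sqrt(F) (s(F) = sqrt(F + F) = sqrt(2*F) = sqrt(2)*sqrt(F))
(s(85) + (98 - 74*37))/(D - 33401) = (sqrt(2)*sqrt(85) + (98 - 74*37))/(-16084 - 33401) = (sqrt(170) + (98 - 2738))/(-49485) = (sqrt(170) - 2640)*(-1/49485) = (-2640 + sqrt(170))*(-1/49485) = 176/3299 - sqrt(170)/49485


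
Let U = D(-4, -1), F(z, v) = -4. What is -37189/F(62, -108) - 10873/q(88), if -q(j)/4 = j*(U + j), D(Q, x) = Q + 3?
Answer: 284729857/30624 ≈ 9297.6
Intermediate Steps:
D(Q, x) = 3 + Q
U = -1 (U = 3 - 4 = -1)
q(j) = -4*j*(-1 + j)
-37189/F(62, -108) - 10873/q(88) = -37189/(-4) - 10873*1/(352*(1 - 1*88)) = -37189*(-1/4) - 10873*1/(352*(1 - 88)) = 37189/4 - 10873/(4*88*(-87)) = 37189/4 - 10873/(-30624) = 37189/4 - 10873*(-1/30624) = 37189/4 + 10873/30624 = 284729857/30624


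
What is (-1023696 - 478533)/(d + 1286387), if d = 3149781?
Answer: -1502229/4436168 ≈ -0.33863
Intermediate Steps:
(-1023696 - 478533)/(d + 1286387) = (-1023696 - 478533)/(3149781 + 1286387) = -1502229/4436168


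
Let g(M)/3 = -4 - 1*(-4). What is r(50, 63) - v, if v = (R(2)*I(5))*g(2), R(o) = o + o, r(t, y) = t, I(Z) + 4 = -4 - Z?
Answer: 50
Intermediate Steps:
g(M) = 0 (g(M) = 3*(-4 - 1*(-4)) = 3*(-4 + 4) = 3*0 = 0)
I(Z) = -8 - Z (I(Z) = -4 + (-4 - Z) = -8 - Z)
R(o) = 2*o
v = 0 (v = ((2*2)*(-8 - 1*5))*0 = (4*(-8 - 5))*0 = (4*(-13))*0 = -52*0 = 0)
r(50, 63) - v = 50 - 1*0 = 50 + 0 = 50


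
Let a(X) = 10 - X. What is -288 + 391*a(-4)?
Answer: 5186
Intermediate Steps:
-288 + 391*a(-4) = -288 + 391*(10 - 1*(-4)) = -288 + 391*(10 + 4) = -288 + 391*14 = -288 + 5474 = 5186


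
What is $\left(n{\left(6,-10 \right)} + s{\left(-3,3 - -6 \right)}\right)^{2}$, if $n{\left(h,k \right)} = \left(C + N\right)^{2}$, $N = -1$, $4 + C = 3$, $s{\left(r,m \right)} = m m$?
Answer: $7225$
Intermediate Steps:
$s{\left(r,m \right)} = m^{2}$
$C = -1$ ($C = -4 + 3 = -1$)
$n{\left(h,k \right)} = 4$ ($n{\left(h,k \right)} = \left(-1 - 1\right)^{2} = \left(-2\right)^{2} = 4$)
$\left(n{\left(6,-10 \right)} + s{\left(-3,3 - -6 \right)}\right)^{2} = \left(4 + \left(3 - -6\right)^{2}\right)^{2} = \left(4 + \left(3 + 6\right)^{2}\right)^{2} = \left(4 + 9^{2}\right)^{2} = \left(4 + 81\right)^{2} = 85^{2} = 7225$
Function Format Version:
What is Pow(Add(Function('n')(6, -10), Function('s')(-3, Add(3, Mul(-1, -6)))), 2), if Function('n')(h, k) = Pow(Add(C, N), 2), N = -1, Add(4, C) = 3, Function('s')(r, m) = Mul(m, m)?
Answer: 7225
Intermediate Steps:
Function('s')(r, m) = Pow(m, 2)
C = -1 (C = Add(-4, 3) = -1)
Function('n')(h, k) = 4 (Function('n')(h, k) = Pow(Add(-1, -1), 2) = Pow(-2, 2) = 4)
Pow(Add(Function('n')(6, -10), Function('s')(-3, Add(3, Mul(-1, -6)))), 2) = Pow(Add(4, Pow(Add(3, Mul(-1, -6)), 2)), 2) = Pow(Add(4, Pow(Add(3, 6), 2)), 2) = Pow(Add(4, Pow(9, 2)), 2) = Pow(Add(4, 81), 2) = Pow(85, 2) = 7225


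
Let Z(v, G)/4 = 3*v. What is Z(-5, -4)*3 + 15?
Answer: -165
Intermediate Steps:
Z(v, G) = 12*v (Z(v, G) = 4*(3*v) = 12*v)
Z(-5, -4)*3 + 15 = (12*(-5))*3 + 15 = -60*3 + 15 = -180 + 15 = -165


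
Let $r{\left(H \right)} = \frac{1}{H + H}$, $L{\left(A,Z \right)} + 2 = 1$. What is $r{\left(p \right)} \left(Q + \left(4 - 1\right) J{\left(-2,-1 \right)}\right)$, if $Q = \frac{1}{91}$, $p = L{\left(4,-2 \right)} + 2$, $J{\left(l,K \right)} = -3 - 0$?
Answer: $- \frac{409}{91} \approx -4.4945$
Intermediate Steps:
$J{\left(l,K \right)} = -3$ ($J{\left(l,K \right)} = -3 + 0 = -3$)
$L{\left(A,Z \right)} = -1$ ($L{\left(A,Z \right)} = -2 + 1 = -1$)
$p = 1$ ($p = -1 + 2 = 1$)
$Q = \frac{1}{91} \approx 0.010989$
$r{\left(H \right)} = \frac{1}{2 H}$
$r{\left(p \right)} \left(Q + \left(4 - 1\right) J{\left(-2,-1 \right)}\right) = \frac{1}{2 \cdot 1} \left(\frac{1}{91} + \left(4 - 1\right) \left(-3\right)\right) = \frac{1}{2} \cdot 1 \left(\frac{1}{91} + 3 \left(-3\right)\right) = \frac{\frac{1}{91} - 9}{2} = \frac{1}{2} \left(- \frac{818}{91}\right) = - \frac{409}{91}$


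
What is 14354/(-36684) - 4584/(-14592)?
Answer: -430147/5575968 ≈ -0.077143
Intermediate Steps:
14354/(-36684) - 4584/(-14592) = 14354*(-1/36684) - 4584*(-1/14592) = -7177/18342 + 191/608 = -430147/5575968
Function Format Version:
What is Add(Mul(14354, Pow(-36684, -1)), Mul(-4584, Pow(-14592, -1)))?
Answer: Rational(-430147, 5575968) ≈ -0.077143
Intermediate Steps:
Add(Mul(14354, Pow(-36684, -1)), Mul(-4584, Pow(-14592, -1))) = Add(Mul(14354, Rational(-1, 36684)), Mul(-4584, Rational(-1, 14592))) = Add(Rational(-7177, 18342), Rational(191, 608)) = Rational(-430147, 5575968)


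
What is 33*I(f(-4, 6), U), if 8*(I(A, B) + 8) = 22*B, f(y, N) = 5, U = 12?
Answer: 825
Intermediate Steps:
I(A, B) = -8 + 11*B/4 (I(A, B) = -8 + (22*B)/8 = -8 + 11*B/4)
33*I(f(-4, 6), U) = 33*(-8 + (11/4)*12) = 33*(-8 + 33) = 33*25 = 825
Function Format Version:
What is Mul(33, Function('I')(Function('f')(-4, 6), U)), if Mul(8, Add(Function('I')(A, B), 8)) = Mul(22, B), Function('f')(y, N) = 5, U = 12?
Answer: 825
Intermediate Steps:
Function('I')(A, B) = Add(-8, Mul(Rational(11, 4), B)) (Function('I')(A, B) = Add(-8, Mul(Rational(1, 8), Mul(22, B))) = Add(-8, Mul(Rational(11, 4), B)))
Mul(33, Function('I')(Function('f')(-4, 6), U)) = Mul(33, Add(-8, Mul(Rational(11, 4), 12))) = Mul(33, Add(-8, 33)) = Mul(33, 25) = 825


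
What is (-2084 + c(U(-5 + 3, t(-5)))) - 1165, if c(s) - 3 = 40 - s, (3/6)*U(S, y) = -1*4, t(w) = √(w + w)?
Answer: -3198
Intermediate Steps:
t(w) = √2*√w (t(w) = √(2*w) = √2*√w)
U(S, y) = -8 (U(S, y) = 2*(-1*4) = 2*(-4) = -8)
c(s) = 43 - s (c(s) = 3 + (40 - s) = 43 - s)
(-2084 + c(U(-5 + 3, t(-5)))) - 1165 = (-2084 + (43 - 1*(-8))) - 1165 = (-2084 + (43 + 8)) - 1165 = (-2084 + 51) - 1165 = -2033 - 1165 = -3198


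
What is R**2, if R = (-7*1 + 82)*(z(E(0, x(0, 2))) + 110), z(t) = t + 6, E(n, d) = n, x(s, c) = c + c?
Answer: 75690000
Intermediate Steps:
x(s, c) = 2*c
z(t) = 6 + t
R = 8700 (R = (-7*1 + 82)*((6 + 0) + 110) = (-7 + 82)*(6 + 110) = 75*116 = 8700)
R**2 = 8700**2 = 75690000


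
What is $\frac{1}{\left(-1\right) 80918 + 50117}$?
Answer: $- \frac{1}{30801} \approx -3.2466 \cdot 10^{-5}$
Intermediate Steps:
$\frac{1}{\left(-1\right) 80918 + 50117} = \frac{1}{-80918 + 50117} = \frac{1}{-30801} = - \frac{1}{30801}$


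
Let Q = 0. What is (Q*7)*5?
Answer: 0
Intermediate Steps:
(Q*7)*5 = (0*7)*5 = 0*5 = 0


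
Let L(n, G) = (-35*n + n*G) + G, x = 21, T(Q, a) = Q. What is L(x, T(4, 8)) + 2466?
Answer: 1819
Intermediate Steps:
L(n, G) = G - 35*n + G*n (L(n, G) = (-35*n + G*n) + G = G - 35*n + G*n)
L(x, T(4, 8)) + 2466 = (4 - 35*21 + 4*21) + 2466 = (4 - 735 + 84) + 2466 = -647 + 2466 = 1819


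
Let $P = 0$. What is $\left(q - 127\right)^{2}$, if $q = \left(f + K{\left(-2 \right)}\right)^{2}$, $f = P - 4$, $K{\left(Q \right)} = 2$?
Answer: $15129$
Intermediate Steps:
$f = -4$ ($f = 0 - 4 = -4$)
$q = 4$ ($q = \left(-4 + 2\right)^{2} = \left(-2\right)^{2} = 4$)
$\left(q - 127\right)^{2} = \left(4 - 127\right)^{2} = \left(-123\right)^{2} = 15129$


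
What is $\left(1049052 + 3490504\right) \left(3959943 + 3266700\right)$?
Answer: $32805750590508$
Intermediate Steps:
$\left(1049052 + 3490504\right) \left(3959943 + 3266700\right) = 4539556 \cdot 7226643 = 32805750590508$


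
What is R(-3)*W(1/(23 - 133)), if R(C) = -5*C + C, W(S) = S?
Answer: -6/55 ≈ -0.10909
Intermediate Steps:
R(C) = -4*C
R(-3)*W(1/(23 - 133)) = (-4*(-3))/(23 - 133) = 12/(-110) = 12*(-1/110) = -6/55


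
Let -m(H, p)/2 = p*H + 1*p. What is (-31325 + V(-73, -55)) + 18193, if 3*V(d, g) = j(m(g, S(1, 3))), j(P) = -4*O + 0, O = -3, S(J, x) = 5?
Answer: -13128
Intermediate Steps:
m(H, p) = -2*p - 2*H*p (m(H, p) = -2*(p*H + 1*p) = -2*(H*p + p) = -2*(p + H*p) = -2*p - 2*H*p)
j(P) = 12 (j(P) = -4*(-3) + 0 = 12 + 0 = 12)
V(d, g) = 4 (V(d, g) = (⅓)*12 = 4)
(-31325 + V(-73, -55)) + 18193 = (-31325 + 4) + 18193 = -31321 + 18193 = -13128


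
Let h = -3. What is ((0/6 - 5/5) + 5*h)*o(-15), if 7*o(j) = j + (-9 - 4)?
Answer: 64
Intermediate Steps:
o(j) = -13/7 + j/7 (o(j) = (j + (-9 - 4))/7 = (j - 13)/7 = (-13 + j)/7 = -13/7 + j/7)
((0/6 - 5/5) + 5*h)*o(-15) = ((0/6 - 5/5) + 5*(-3))*(-13/7 + (1/7)*(-15)) = ((0*(1/6) - 5*1/5) - 15)*(-13/7 - 15/7) = ((0 - 1) - 15)*(-4) = (-1 - 15)*(-4) = -16*(-4) = 64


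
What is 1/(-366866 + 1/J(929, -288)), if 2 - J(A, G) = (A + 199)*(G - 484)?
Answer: -870818/319473516387 ≈ -2.7258e-6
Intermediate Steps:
J(A, G) = 2 - (-484 + G)*(199 + A) (J(A, G) = 2 - (A + 199)*(G - 484) = 2 - (199 + A)*(-484 + G) = 2 - (-484 + G)*(199 + A))
1/(-366866 + 1/J(929, -288)) = 1/(-366866 + 1/(96318 - 199*(-288) + 484*929 - 1*929*(-288))) = 1/(-366866 + 1/(96318 + 57312 + 449636 + 267552)) = 1/(-366866 + 1/870818) = 1/(-319473516387/870818) = -870818/319473516387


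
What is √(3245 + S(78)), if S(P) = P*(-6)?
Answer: √2777 ≈ 52.697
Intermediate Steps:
S(P) = -6*P
√(3245 + S(78)) = √(3245 - 6*78) = √(3245 - 468) = √2777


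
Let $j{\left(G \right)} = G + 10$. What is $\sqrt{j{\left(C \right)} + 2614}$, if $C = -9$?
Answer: $\sqrt{2615} \approx 51.137$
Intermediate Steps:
$j{\left(G \right)} = 10 + G$
$\sqrt{j{\left(C \right)} + 2614} = \sqrt{\left(10 - 9\right) + 2614} = \sqrt{1 + 2614} = \sqrt{2615}$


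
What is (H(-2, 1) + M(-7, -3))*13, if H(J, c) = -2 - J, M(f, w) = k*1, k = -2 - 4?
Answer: -78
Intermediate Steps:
k = -6
M(f, w) = -6 (M(f, w) = -6*1 = -6)
(H(-2, 1) + M(-7, -3))*13 = ((-2 - 1*(-2)) - 6)*13 = ((-2 + 2) - 6)*13 = (0 - 6)*13 = -6*13 = -78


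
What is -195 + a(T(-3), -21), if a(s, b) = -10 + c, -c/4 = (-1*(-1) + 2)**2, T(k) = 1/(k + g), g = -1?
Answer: -241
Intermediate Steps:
T(k) = 1/(-1 + k) (T(k) = 1/(k - 1) = 1/(-1 + k))
c = -36 (c = -4*(-1*(-1) + 2)**2 = -4*(1 + 2)**2 = -4*3**2 = -4*9 = -36)
a(s, b) = -46 (a(s, b) = -10 - 36 = -46)
-195 + a(T(-3), -21) = -195 - 46 = -241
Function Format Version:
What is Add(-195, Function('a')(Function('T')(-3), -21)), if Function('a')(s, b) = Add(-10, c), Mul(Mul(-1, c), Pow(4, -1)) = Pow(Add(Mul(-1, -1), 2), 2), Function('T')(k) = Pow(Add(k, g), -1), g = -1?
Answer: -241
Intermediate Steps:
Function('T')(k) = Pow(Add(-1, k), -1) (Function('T')(k) = Pow(Add(k, -1), -1) = Pow(Add(-1, k), -1))
c = -36 (c = Mul(-4, Pow(Add(Mul(-1, -1), 2), 2)) = Mul(-4, Pow(Add(1, 2), 2)) = Mul(-4, Pow(3, 2)) = Mul(-4, 9) = -36)
Function('a')(s, b) = -46 (Function('a')(s, b) = Add(-10, -36) = -46)
Add(-195, Function('a')(Function('T')(-3), -21)) = Add(-195, -46) = -241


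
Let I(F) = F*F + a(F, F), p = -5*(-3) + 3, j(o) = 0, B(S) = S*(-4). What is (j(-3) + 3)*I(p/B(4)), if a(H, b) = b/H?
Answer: 435/64 ≈ 6.7969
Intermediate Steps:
B(S) = -4*S
p = 18 (p = 15 + 3 = 18)
I(F) = 1 + F**2 (I(F) = F*F + F/F = F**2 + 1 = 1 + F**2)
(j(-3) + 3)*I(p/B(4)) = (0 + 3)*(1 + (18/((-4*4)))**2) = 3*(1 + (18/(-16))**2) = 3*(1 + (18*(-1/16))**2) = 3*(1 + (-9/8)**2) = 3*(1 + 81/64) = 3*(145/64) = 435/64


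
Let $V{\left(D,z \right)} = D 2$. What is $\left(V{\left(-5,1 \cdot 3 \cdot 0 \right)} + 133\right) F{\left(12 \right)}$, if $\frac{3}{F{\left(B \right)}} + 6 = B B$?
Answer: $\frac{123}{46} \approx 2.6739$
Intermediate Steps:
$F{\left(B \right)} = \frac{3}{-6 + B^{2}}$ ($F{\left(B \right)} = \frac{3}{-6 + B B} = \frac{3}{-6 + B^{2}}$)
$V{\left(D,z \right)} = 2 D$
$\left(V{\left(-5,1 \cdot 3 \cdot 0 \right)} + 133\right) F{\left(12 \right)} = \left(2 \left(-5\right) + 133\right) \frac{3}{-6 + 12^{2}} = \left(-10 + 133\right) \frac{3}{-6 + 144} = 123 \cdot \frac{3}{138} = 123 \cdot 3 \cdot \frac{1}{138} = 123 \cdot \frac{1}{46} = \frac{123}{46}$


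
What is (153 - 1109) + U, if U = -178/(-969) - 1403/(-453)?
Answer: -139400917/146319 ≈ -952.72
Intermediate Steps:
U = 480047/146319 (U = -178*(-1/969) - 1403*(-1/453) = 178/969 + 1403/453 = 480047/146319 ≈ 3.2808)
(153 - 1109) + U = (153 - 1109) + 480047/146319 = -956 + 480047/146319 = -139400917/146319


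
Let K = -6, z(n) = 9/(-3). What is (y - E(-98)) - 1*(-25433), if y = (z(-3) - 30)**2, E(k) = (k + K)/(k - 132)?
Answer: 3049978/115 ≈ 26522.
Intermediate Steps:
z(n) = -3 (z(n) = 9*(-1/3) = -3)
E(k) = (-6 + k)/(-132 + k) (E(k) = (k - 6)/(k - 132) = (-6 + k)/(-132 + k))
y = 1089 (y = (-3 - 30)**2 = (-33)**2 = 1089)
(y - E(-98)) - 1*(-25433) = (1089 - (-6 - 98)/(-132 - 98)) - 1*(-25433) = (1089 - (-104)/(-230)) + 25433 = (1089 - (-1)*(-104)/230) + 25433 = (1089 - 1*52/115) + 25433 = (1089 - 52/115) + 25433 = 125183/115 + 25433 = 3049978/115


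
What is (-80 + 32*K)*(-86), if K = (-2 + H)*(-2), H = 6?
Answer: 28896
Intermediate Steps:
K = -8 (K = (-2 + 6)*(-2) = 4*(-2) = -8)
(-80 + 32*K)*(-86) = (-80 + 32*(-8))*(-86) = (-80 - 256)*(-86) = -336*(-86) = 28896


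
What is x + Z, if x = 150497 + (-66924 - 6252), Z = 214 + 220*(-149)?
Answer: 44755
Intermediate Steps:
Z = -32566 (Z = 214 - 32780 = -32566)
x = 77321 (x = 150497 - 73176 = 77321)
x + Z = 77321 - 32566 = 44755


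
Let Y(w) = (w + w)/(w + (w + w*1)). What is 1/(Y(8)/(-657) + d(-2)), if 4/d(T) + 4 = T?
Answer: -1971/1316 ≈ -1.4977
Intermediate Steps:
d(T) = 4/(-4 + T)
Y(w) = ⅔ (Y(w) = (2*w)/(w + (w + w)) = (2*w)/(w + 2*w) = (2*w)/((3*w)) = (2*w)*(1/(3*w)) = ⅔)
1/(Y(8)/(-657) + d(-2)) = 1/((⅔)/(-657) + 4/(-4 - 2)) = 1/((⅔)*(-1/657) + 4/(-6)) = 1/(-2/1971 + 4*(-⅙)) = 1/(-2/1971 - ⅔) = 1/(-1316/1971) = -1971/1316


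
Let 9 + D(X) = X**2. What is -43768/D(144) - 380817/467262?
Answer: -61752325/21100086 ≈ -2.9266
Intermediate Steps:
D(X) = -9 + X**2
-43768/D(144) - 380817/467262 = -43768/(-9 + 144**2) - 380817/467262 = -43768/(-9 + 20736) - 380817*1/467262 = -43768/20727 - 2489/3054 = -61752325/21100086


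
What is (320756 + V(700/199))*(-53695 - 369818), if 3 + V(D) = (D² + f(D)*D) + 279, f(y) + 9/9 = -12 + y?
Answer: -5383848590747316/39601 ≈ -1.3595e+11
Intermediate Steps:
f(y) = -13 + y (f(y) = -1 + (-12 + y) = -13 + y)
V(D) = 276 + D² + D*(-13 + D) (V(D) = -3 + ((D² + (-13 + D)*D) + 279) = -3 + ((D² + D*(-13 + D)) + 279) = -3 + (279 + D² + D*(-13 + D)) = 276 + D² + D*(-13 + D))
(320756 + V(700/199))*(-53695 - 369818) = (320756 + (276 + (700/199)² + (700/199)*(-13 + 700/199)))*(-53695 - 369818) = (320756 + (276 + (700*(1/199))² + (700*(1/199))*(-13 + 700*(1/199))))*(-423513) = (320756 + (276 + (700/199)² + 700*(-13 + 700/199)/199))*(-423513) = (320756 + (276 + 490000/39601 + (700/199)*(-1887/199)))*(-423513) = (320756 + (276 + 490000/39601 - 1320900/39601))*(-423513) = (320756 + 10098976/39601)*(-423513) = (12712357332/39601)*(-423513) = -5383848590747316/39601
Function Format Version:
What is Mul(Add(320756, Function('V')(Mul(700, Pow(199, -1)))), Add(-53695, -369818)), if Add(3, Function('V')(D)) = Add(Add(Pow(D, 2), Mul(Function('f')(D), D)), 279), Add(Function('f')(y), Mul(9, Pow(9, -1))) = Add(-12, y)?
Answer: Rational(-5383848590747316, 39601) ≈ -1.3595e+11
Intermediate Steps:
Function('f')(y) = Add(-13, y) (Function('f')(y) = Add(-1, Add(-12, y)) = Add(-13, y))
Function('V')(D) = Add(276, Pow(D, 2), Mul(D, Add(-13, D))) (Function('V')(D) = Add(-3, Add(Add(Pow(D, 2), Mul(Add(-13, D), D)), 279)) = Add(-3, Add(Add(Pow(D, 2), Mul(D, Add(-13, D))), 279)) = Add(-3, Add(279, Pow(D, 2), Mul(D, Add(-13, D)))) = Add(276, Pow(D, 2), Mul(D, Add(-13, D))))
Mul(Add(320756, Function('V')(Mul(700, Pow(199, -1)))), Add(-53695, -369818)) = Mul(Add(320756, Add(276, Pow(Mul(700, Pow(199, -1)), 2), Mul(Mul(700, Pow(199, -1)), Add(-13, Mul(700, Pow(199, -1)))))), Add(-53695, -369818)) = Mul(Add(320756, Add(276, Pow(Mul(700, Rational(1, 199)), 2), Mul(Mul(700, Rational(1, 199)), Add(-13, Mul(700, Rational(1, 199)))))), -423513) = Mul(Add(320756, Add(276, Pow(Rational(700, 199), 2), Mul(Rational(700, 199), Add(-13, Rational(700, 199))))), -423513) = Mul(Add(320756, Add(276, Rational(490000, 39601), Mul(Rational(700, 199), Rational(-1887, 199)))), -423513) = Mul(Add(320756, Add(276, Rational(490000, 39601), Rational(-1320900, 39601))), -423513) = Mul(Add(320756, Rational(10098976, 39601)), -423513) = Mul(Rational(12712357332, 39601), -423513) = Rational(-5383848590747316, 39601)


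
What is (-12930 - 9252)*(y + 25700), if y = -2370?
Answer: -517506060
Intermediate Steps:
(-12930 - 9252)*(y + 25700) = (-12930 - 9252)*(-2370 + 25700) = -22182*23330 = -517506060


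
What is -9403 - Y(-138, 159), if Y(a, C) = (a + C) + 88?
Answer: -9512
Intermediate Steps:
Y(a, C) = 88 + C + a (Y(a, C) = (C + a) + 88 = 88 + C + a)
-9403 - Y(-138, 159) = -9403 - (88 + 159 - 138) = -9403 - 1*109 = -9403 - 109 = -9512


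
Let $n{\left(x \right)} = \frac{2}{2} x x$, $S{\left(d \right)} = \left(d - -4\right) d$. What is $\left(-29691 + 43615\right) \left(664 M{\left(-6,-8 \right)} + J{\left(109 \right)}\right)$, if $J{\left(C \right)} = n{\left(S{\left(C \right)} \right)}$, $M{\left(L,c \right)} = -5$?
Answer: $2112342773156$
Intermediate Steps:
$S{\left(d \right)} = d \left(4 + d\right)$ ($S{\left(d \right)} = \left(d + 4\right) d = \left(4 + d\right) d = d \left(4 + d\right)$)
$n{\left(x \right)} = x^{2}$ ($n{\left(x \right)} = 2 \cdot \frac{1}{2} x x = 1 x x = x x = x^{2}$)
$J{\left(C \right)} = C^{2} \left(4 + C\right)^{2}$ ($J{\left(C \right)} = \left(C \left(4 + C\right)\right)^{2} = C^{2} \left(4 + C\right)^{2}$)
$\left(-29691 + 43615\right) \left(664 M{\left(-6,-8 \right)} + J{\left(109 \right)}\right) = \left(-29691 + 43615\right) \left(664 \left(-5\right) + 109^{2} \left(4 + 109\right)^{2}\right) = 13924 \left(-3320 + 11881 \cdot 113^{2}\right) = 13924 \left(-3320 + 11881 \cdot 12769\right) = 13924 \left(-3320 + 151708489\right) = 13924 \cdot 151705169 = 2112342773156$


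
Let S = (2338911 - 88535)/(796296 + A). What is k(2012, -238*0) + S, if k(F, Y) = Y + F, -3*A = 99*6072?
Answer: 150155177/74490 ≈ 2015.8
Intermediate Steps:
A = -200376 (A = -33*6072 = -1/3*601128 = -200376)
k(F, Y) = F + Y
S = 281297/74490 (S = (2338911 - 88535)/(796296 - 200376) = 2250376/595920 = 2250376*(1/595920) = 281297/74490 ≈ 3.7763)
k(2012, -238*0) + S = (2012 - 238*0) + 281297/74490 = (2012 + 0) + 281297/74490 = 2012 + 281297/74490 = 150155177/74490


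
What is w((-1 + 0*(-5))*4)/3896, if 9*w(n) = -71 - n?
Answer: -67/35064 ≈ -0.0019108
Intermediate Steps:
w(n) = -71/9 - n/9 (w(n) = (-71 - n)/9 = -71/9 - n/9)
w((-1 + 0*(-5))*4)/3896 = (-71/9 - (-1 + 0*(-5))*4/9)/3896 = (-71/9 - (-1 + 0)*4/9)*(1/3896) = (-71/9 - (-1)*4/9)*(1/3896) = (-71/9 - ⅑*(-4))*(1/3896) = (-71/9 + 4/9)*(1/3896) = -67/9*1/3896 = -67/35064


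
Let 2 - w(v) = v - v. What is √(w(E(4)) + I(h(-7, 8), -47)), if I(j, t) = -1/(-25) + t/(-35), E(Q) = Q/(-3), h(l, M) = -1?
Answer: 4*√259/35 ≈ 1.8393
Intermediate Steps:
E(Q) = -Q/3 (E(Q) = Q*(-⅓) = -Q/3)
I(j, t) = 1/25 - t/35 (I(j, t) = -1*(-1/25) + t*(-1/35) = 1/25 - t/35)
w(v) = 2 (w(v) = 2 - (v - v) = 2 - 1*0 = 2 + 0 = 2)
√(w(E(4)) + I(h(-7, 8), -47)) = √(2 + (1/25 - 1/35*(-47))) = √(2 + (1/25 + 47/35)) = √(2 + 242/175) = √(592/175) = 4*√259/35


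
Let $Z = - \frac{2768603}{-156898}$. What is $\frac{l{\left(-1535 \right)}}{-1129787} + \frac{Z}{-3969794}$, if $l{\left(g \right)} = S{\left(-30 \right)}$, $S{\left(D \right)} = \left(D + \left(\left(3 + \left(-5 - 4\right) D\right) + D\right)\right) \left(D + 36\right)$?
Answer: $- \frac{799133732134897}{703690927450150444} \approx -0.0011356$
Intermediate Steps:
$S{\left(D \right)} = \left(3 - 7 D\right) \left(36 + D\right)$ ($S{\left(D \right)} = \left(D - \left(-3 + 8 D\right)\right) \left(36 + D\right) = \left(3 - 7 D\right) \left(36 + D\right)$)
$Z = \frac{2768603}{156898}$ ($Z = \left(-2768603\right) \left(- \frac{1}{156898}\right) = \frac{2768603}{156898} \approx 17.646$)
$l{\left(g \right)} = 1278$ ($l{\left(g \right)} = 108 - -7470 - 7 \left(-30\right)^{2} = 108 + 7470 - 6300 = 1278$)
$\frac{l{\left(-1535 \right)}}{-1129787} + \frac{Z}{-3969794} = \frac{1278}{-1129787} + \frac{2768603}{156898 \left(-3969794\right)} = 1278 \left(- \frac{1}{1129787}\right) + \frac{2768603}{156898} \left(- \frac{1}{3969794}\right) = - \frac{1278}{1129787} - \frac{2768603}{622852739012} = - \frac{799133732134897}{703690927450150444}$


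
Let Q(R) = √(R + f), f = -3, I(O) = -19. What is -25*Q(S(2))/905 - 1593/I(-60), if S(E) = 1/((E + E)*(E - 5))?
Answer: 1593/19 - 5*I*√111/1086 ≈ 83.842 - 0.048507*I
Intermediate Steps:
S(E) = 1/(2*E*(-5 + E)) (S(E) = 1/((2*E)*(-5 + E)) = 1/(2*E*(-5 + E)))
Q(R) = √(-3 + R) (Q(R) = √(R - 3) = √(-3 + R))
-25*Q(S(2))/905 - 1593/I(-60) = -25*√(-3 + (½)/(2*(-5 + 2)))/905 - 1593/(-19) = -25*√(-3 + (½)*(½)/(-3))*(1/905) - 1593*(-1/19) = -25*√(-3 + (½)*(½)*(-⅓))*(1/905) + 1593/19 = -25*√(-3 - 1/12)*(1/905) + 1593/19 = -25*I*√111/6*(1/905) + 1593/19 = -5*I*√111/1086 + 1593/19 = 1593/19 - 5*I*√111/1086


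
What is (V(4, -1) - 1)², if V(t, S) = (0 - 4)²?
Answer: 225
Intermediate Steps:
V(t, S) = 16 (V(t, S) = (-4)² = 16)
(V(4, -1) - 1)² = (16 - 1)² = 15² = 225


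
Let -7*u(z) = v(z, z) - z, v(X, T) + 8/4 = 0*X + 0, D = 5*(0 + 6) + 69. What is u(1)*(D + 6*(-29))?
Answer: -225/7 ≈ -32.143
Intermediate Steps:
D = 99 (D = 5*6 + 69 = 30 + 69 = 99)
v(X, T) = -2 (v(X, T) = -2 + (0*X + 0) = -2 + (0 + 0) = -2 + 0 = -2)
u(z) = 2/7 + z/7 (u(z) = -(-2 - z)/7 = 2/7 + z/7)
u(1)*(D + 6*(-29)) = (2/7 + (⅐)*1)*(99 + 6*(-29)) = (2/7 + ⅐)*(99 - 174) = (3/7)*(-75) = -225/7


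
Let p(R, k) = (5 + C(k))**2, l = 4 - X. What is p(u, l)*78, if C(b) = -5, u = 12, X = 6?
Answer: 0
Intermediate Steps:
l = -2 (l = 4 - 1*6 = 4 - 6 = -2)
p(R, k) = 0 (p(R, k) = (5 - 5)**2 = 0**2 = 0)
p(u, l)*78 = 0*78 = 0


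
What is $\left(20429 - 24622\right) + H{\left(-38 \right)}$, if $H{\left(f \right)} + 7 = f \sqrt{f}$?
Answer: $-4200 - 38 i \sqrt{38} \approx -4200.0 - 234.25 i$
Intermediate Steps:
$H{\left(f \right)} = -7 + f^{\frac{3}{2}}$ ($H{\left(f \right)} = -7 + f \sqrt{f} = -7 + f^{\frac{3}{2}}$)
$\left(20429 - 24622\right) + H{\left(-38 \right)} = \left(20429 - 24622\right) - \left(7 - \left(-38\right)^{\frac{3}{2}}\right) = -4193 - \left(7 + 38 i \sqrt{38}\right) = -4200 - 38 i \sqrt{38}$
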